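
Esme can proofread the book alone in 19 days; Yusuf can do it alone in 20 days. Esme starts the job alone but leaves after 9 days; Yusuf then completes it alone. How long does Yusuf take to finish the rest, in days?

200/19 days

In 9 days Esme does 9/19 of the job, leaving 10/19.
Yusuf works at 1/20 per day, so finishing takes 10/19 ÷ 1/20 = 200/19 days.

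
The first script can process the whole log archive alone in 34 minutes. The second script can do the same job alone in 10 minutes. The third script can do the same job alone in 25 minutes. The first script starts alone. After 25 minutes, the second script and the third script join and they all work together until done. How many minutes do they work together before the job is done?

25/16 minutes

In the first 25 minutes the first script alone does 25/34 of the job, leaving 9/34.
Once everyone is working, combined rate: 1/34 + 1/10 + 1/25 = (25 + 85 + 34)/850 = 144/850 = 72/425 per minute.
Remaining 9/34 at 72/425 per minute takes 25/16 minutes.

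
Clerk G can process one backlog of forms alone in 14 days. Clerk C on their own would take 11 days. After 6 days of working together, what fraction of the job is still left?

2/77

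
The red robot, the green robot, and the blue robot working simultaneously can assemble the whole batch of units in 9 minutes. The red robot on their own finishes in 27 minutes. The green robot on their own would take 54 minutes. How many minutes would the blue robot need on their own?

18 minutes

Combined rate is 1/9 per minute.
Known contribution: 1/27 + 1/54 = (2 + 1)/54 = 3/54 = 1/18 per minute.
So the blue robot's rate is 1/9 − 1/18 = 1/18, meaning 18 minutes alone.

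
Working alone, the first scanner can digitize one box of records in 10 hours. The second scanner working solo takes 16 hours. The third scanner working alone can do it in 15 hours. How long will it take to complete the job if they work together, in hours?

Combined rate: 1/10 + 1/16 + 1/15 = (24 + 15 + 16)/240 = 55/240 = 11/48 per hour.
Time = 1 ÷ (11/48) = 48/11 hours.

48/11 hours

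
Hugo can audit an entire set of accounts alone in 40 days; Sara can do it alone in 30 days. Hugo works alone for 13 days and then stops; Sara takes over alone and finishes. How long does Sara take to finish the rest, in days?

81/4 days

In 13 days Hugo does 13/40 of the job, leaving 27/40.
Sara works at 1/30 per day, so finishing takes 27/40 ÷ 1/30 = 81/4 days.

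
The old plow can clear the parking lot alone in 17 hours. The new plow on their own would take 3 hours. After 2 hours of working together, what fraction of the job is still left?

11/51

Combined rate: 1/17 + 1/3 = (3 + 17)/51 = 20/51 per hour.
In 2 hours they complete 2·20/51 = 40/51 of the job.
So 11/51 remains.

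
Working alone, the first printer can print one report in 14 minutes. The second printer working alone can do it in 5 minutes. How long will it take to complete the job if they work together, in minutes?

Combined rate: 1/14 + 1/5 = (5 + 14)/70 = 19/70 per minute.
Time = 1 ÷ (19/70) = 70/19 minutes.

70/19 minutes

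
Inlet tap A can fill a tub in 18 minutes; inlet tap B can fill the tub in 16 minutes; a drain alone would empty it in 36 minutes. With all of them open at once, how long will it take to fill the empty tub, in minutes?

144/13 minutes

Net rate = 1/18 + 1/16 − 1/36 = (8 + 9 − 4)/144 = 13/144 per minute.
Filling time = 1 ÷ (13/144) = 144/13 minutes.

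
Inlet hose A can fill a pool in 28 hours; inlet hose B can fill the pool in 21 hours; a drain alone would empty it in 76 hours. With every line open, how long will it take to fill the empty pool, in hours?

57/4 hours

Net rate = 1/28 + 1/21 − 1/76 = (57 + 76 − 21)/1596 = 112/1596 = 4/57 per hour.
Filling time = 1 ÷ (4/57) = 57/4 hours.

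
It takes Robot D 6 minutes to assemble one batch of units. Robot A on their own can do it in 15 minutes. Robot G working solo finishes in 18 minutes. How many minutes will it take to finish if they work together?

45/13 minutes

Combined rate: 1/6 + 1/15 + 1/18 = (15 + 6 + 5)/90 = 26/90 = 13/45 per minute.
Time = 1 ÷ (13/45) = 45/13 minutes.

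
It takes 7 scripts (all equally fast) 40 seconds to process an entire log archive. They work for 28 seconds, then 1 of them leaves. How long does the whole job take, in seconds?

One script does 1/280 of the job per second.
After 28 seconds with 7 scripts, 7/10 is done (3/10 left).
With 6 scripts the rate is 6/280 = 3/140, so the rest takes 3/10 ÷ 3/140 = 14 seconds.
Total = 28 + 14 = 42 seconds.

42 seconds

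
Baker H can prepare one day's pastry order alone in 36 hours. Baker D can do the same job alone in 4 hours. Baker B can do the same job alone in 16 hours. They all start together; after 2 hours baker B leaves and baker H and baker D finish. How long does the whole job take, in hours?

63/20 hours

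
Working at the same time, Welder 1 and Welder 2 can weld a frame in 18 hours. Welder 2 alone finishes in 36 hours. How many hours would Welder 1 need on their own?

36 hours

Combined rate is 1/18 per hour.
Known contribution: 1/36 per hour.
So Welder 1's rate is 1/18 − 1/36 = 1/36, meaning 36 hours alone.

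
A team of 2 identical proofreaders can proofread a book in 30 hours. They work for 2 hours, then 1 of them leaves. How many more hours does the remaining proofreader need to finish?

One proofreader does 1/60 of the job per hour.
After 2 hours with 2 proofreaders, 1/15 is done (14/15 left).
With 1 proofreader the rate is 1/60, so the rest takes 14/15 ÷ 1/60 = 56 hours.

56 hours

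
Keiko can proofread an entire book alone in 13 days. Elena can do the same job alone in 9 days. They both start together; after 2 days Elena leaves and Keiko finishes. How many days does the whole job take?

91/9 days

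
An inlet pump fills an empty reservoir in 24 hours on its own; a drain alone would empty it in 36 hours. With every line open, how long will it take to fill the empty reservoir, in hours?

Net rate = 1/24 − 1/36 = (3 − 2)/72 = 1/72 per hour.
Filling time = 1 ÷ (1/72) = 72 hours.

72 hours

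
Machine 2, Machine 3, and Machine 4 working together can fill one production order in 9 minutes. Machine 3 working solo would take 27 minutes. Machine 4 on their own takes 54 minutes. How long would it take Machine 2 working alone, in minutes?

Combined rate is 1/9 per minute.
Known contribution: 1/27 + 1/54 = (2 + 1)/54 = 3/54 = 1/18 per minute.
So Machine 2's rate is 1/9 − 1/18 = 1/18, meaning 18 minutes alone.

18 minutes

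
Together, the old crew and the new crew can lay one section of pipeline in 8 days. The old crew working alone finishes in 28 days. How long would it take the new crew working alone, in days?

56/5 days

Combined rate is 1/8 per day.
Known contribution: 1/28 per day.
So the new crew's rate is 1/8 − 1/28 = 5/56, meaning 56/5 days alone.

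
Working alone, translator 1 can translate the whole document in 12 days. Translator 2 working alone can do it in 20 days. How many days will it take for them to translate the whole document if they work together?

15/2 days

Combined rate: 1/12 + 1/20 = (5 + 3)/60 = 8/60 = 2/15 per day.
Time = 1 ÷ (2/15) = 15/2 days.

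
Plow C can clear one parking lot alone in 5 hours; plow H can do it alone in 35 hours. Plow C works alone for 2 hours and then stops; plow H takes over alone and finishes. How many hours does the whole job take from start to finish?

23 hours

In 2 hours plow C does 2/5 of the job, leaving 3/5.
Plow H works at 1/35 per hour, so finishing takes 3/5 ÷ 1/35 = 21 hours.
Total time = 2 + 21 = 23 hours.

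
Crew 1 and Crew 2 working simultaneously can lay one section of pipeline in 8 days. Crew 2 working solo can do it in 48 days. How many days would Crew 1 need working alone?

48/5 days

Combined rate is 1/8 per day.
Known contribution: 1/48 per day.
So Crew 1's rate is 1/8 − 1/48 = 5/48, meaning 48/5 days alone.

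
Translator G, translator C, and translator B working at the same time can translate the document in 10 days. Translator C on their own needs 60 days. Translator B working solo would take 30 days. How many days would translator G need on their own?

20 days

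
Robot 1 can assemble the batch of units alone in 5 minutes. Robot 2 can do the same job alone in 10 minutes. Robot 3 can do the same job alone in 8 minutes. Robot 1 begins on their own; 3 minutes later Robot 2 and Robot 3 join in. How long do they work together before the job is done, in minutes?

In the first 3 minutes Robot 1 alone does 3/5 of the job, leaving 2/5.
Once everyone is working, combined rate: 1/5 + 1/10 + 1/8 = (8 + 4 + 5)/40 = 17/40 per minute.
Remaining 2/5 at 17/40 per minute takes 16/17 minutes.

16/17 minutes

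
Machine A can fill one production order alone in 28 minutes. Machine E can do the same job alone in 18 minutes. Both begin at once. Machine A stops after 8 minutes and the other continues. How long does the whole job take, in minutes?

In the first 8 minutes the combined rate is 23/252, so 46/63 of the job is done, leaving 17/63.
After Machine A leaves the rate is 1/18 per minute; the remaining 17/63 takes 34/7 minutes.
Total = 8 + 34/7 = 90/7 minutes.

90/7 minutes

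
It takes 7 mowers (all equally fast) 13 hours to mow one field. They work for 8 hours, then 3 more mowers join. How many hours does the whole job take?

One mower does 1/91 of the job per hour.
After 8 hours with 7 mowers, 8/13 is done (5/13 left).
With 10 mowers the rate is 10/91, so the rest takes 5/13 ÷ 10/91 = 7/2 hours.
Total = 8 + 7/2 = 23/2 hours.

23/2 hours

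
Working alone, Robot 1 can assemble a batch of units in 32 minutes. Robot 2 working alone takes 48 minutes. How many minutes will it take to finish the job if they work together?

96/5 minutes

Combined rate: 1/32 + 1/48 = (3 + 2)/96 = 5/96 per minute.
Time = 1 ÷ (5/96) = 96/5 minutes.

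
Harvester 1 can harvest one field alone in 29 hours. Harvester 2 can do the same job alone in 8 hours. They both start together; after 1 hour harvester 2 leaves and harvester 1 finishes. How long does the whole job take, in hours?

In the first 1 hour the combined rate is 37/232, so 37/232 of the job is done, leaving 195/232.
After harvester 2 leaves the rate is 1/29 per hour; the remaining 195/232 takes 195/8 hours.
Total = 1 + 195/8 = 203/8 hours.

203/8 hours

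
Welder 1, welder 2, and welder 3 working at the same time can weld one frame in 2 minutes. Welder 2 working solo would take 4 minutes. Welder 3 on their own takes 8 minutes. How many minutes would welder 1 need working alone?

Combined rate is 1/2 per minute.
Known contribution: 1/4 + 1/8 = (2 + 1)/8 = 3/8 per minute.
So welder 1's rate is 1/2 − 3/8 = 1/8, meaning 8 minutes alone.

8 minutes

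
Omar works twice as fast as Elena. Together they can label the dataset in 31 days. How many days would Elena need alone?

Let Elena's rate be r; then Omar's rate is 2r, so together (2 + 1)r = 3r = 1/31.
Thus r = 1/93 per day.
Elena alone: 93 days; Omar alone: 93/2 days.

93 days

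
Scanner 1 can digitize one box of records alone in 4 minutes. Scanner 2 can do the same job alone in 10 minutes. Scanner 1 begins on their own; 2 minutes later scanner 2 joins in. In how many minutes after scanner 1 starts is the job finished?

In the first 2 minutes scanner 1 alone does 2/4 = 1/2 of the job, leaving 1/2.
Once everyone is working, combined rate: 1/4 + 1/10 = (5 + 2)/20 = 7/20 per minute.
Remaining 1/2 at 7/20 per minute takes 10/7 minutes.
Total from the start = 2 + 10/7 = 24/7 minutes.

24/7 minutes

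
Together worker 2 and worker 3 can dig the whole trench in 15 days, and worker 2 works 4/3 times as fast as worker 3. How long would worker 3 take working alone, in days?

35 days

Let worker 3's rate be r; then worker 2's rate is (4/3)r, so together (4/3 + 1)r = (7/3)r = 1/15.
Thus r = 1/35 per day.
Worker 3 alone: 35 days; worker 2 alone: 105/4 days.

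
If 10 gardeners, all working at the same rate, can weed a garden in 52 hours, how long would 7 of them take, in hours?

520/7 hours

Total work is 10·52 = 520 gardener-hours.
With 7 gardeners: 520/7 hours.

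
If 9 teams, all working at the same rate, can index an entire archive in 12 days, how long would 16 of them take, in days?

27/4 days

Total work is 9·12 = 108 team-days.
With 16 teams: 108/16 = 27/4 days.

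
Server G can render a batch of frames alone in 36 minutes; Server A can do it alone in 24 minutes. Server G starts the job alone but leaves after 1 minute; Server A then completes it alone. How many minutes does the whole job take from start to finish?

In 1 minute Server G does 1/36 of the job, leaving 35/36.
Server A works at 1/24 per minute, so finishing takes 35/36 ÷ 1/24 = 70/3 minutes.
Total time = 1 + 70/3 = 73/3 minutes.

73/3 minutes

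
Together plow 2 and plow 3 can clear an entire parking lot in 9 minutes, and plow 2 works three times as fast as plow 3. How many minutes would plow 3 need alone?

36 minutes

Let plow 3's rate be r; then plow 2's rate is 3r, so together (3 + 1)r = 4r = 1/9.
Thus r = 1/36 per minute.
Plow 3 alone: 36 minutes; plow 2 alone: 12 minutes.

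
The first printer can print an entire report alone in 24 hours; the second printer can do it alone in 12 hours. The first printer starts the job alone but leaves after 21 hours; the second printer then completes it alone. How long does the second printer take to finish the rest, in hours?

In 21 hours the first printer does 21/24 = 7/8 of the job, leaving 1/8.
The second printer works at 1/12 per hour, so finishing takes 1/8 ÷ 1/12 = 3/2 hours.

3/2 hours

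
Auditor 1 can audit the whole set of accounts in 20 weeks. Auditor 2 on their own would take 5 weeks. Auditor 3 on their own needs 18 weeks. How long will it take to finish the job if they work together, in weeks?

Combined rate: 1/20 + 1/5 + 1/18 = (9 + 36 + 10)/180 = 55/180 = 11/36 per week.
Time = 1 ÷ (11/36) = 36/11 weeks.

36/11 weeks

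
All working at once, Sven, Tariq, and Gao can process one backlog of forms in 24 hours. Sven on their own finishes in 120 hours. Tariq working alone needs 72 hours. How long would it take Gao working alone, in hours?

360/7 hours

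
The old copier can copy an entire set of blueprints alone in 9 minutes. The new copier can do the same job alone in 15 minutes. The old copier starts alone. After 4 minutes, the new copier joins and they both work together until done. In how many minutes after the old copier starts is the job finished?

In the first 4 minutes the old copier alone does 4/9 of the job, leaving 5/9.
Once everyone is working, combined rate: 1/9 + 1/15 = (5 + 3)/45 = 8/45 per minute.
Remaining 5/9 at 8/45 per minute takes 25/8 minutes.
Total from the start = 4 + 25/8 = 57/8 minutes.

57/8 minutes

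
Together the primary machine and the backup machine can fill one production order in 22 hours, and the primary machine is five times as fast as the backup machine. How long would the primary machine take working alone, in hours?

132/5 hours

Let the backup machine's rate be r; then the primary machine's rate is 5r, so together (5 + 1)r = 6r = 1/22.
Thus r = 1/132 per hour.
The backup machine alone: 132 hours; the primary machine alone: 132/5 hours.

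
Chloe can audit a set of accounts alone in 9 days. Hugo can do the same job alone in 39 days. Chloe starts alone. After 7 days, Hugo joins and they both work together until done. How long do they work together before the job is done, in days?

13/8 days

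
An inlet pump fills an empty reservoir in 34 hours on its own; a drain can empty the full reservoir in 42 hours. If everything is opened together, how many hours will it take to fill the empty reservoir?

Net rate = 1/34 − 1/42 = (21 − 17)/714 = 4/714 = 2/357 per hour.
Filling time = 1 ÷ (2/357) = 357/2 hours.

357/2 hours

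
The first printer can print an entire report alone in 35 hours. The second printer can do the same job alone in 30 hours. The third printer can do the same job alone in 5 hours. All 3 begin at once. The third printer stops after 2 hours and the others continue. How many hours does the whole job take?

126/13 hours

In the first 2 hours the combined rate is 11/42, so 11/21 of the job is done, leaving 10/21.
After the third printer leaves the rate is 13/210 per hour; the remaining 10/21 takes 100/13 hours.
Total = 2 + 100/13 = 126/13 hours.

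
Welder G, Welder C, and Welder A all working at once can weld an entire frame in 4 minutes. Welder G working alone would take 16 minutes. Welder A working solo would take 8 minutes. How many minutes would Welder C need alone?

Combined rate is 1/4 per minute.
Known contribution: 1/16 + 1/8 = (1 + 2)/16 = 3/16 per minute.
So Welder C's rate is 1/4 − 3/16 = 1/16, meaning 16 minutes alone.

16 minutes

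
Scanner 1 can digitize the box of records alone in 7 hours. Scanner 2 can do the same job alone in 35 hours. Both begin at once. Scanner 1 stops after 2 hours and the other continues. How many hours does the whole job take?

25 hours

In the first 2 hours the combined rate is 6/35, so 12/35 of the job is done, leaving 23/35.
After Scanner 1 leaves the rate is 1/35 per hour; the remaining 23/35 takes 23 hours.
Total = 2 + 23 = 25 hours.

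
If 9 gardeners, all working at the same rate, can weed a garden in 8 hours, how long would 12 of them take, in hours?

Total work is 9·8 = 72 gardener-hours.
With 12 gardeners: 72/12 = 6 hours.

6 hours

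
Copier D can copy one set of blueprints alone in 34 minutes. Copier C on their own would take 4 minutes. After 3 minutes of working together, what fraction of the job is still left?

Combined rate: 1/34 + 1/4 = (2 + 17)/68 = 19/68 per minute.
In 3 minutes they complete 3·19/68 = 57/68 of the job.
So 11/68 remains.

11/68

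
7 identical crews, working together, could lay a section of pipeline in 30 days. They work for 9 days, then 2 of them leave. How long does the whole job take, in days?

One crew does 1/210 of the job per day.
After 9 days with 7 crews, 3/10 is done (7/10 left).
With 5 crews the rate is 5/210 = 1/42, so the rest takes 7/10 ÷ 1/42 = 147/5 days.
Total = 9 + 147/5 = 192/5 days.

192/5 days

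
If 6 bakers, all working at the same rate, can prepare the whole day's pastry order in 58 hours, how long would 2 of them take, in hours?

Total work is 6·58 = 348 baker-hours.
With 2 bakers: 348/2 = 174 hours.

174 hours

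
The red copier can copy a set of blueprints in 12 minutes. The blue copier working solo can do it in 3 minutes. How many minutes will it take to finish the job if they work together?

12/5 minutes

Combined rate: 1/12 + 1/3 = (1 + 4)/12 = 5/12 per minute.
Time = 1 ÷ (5/12) = 12/5 minutes.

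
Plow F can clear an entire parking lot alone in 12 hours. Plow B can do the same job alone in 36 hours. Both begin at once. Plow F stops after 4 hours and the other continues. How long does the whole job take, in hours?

In the first 4 hours the combined rate is 1/9, so 4/9 of the job is done, leaving 5/9.
After Plow F leaves the rate is 1/36 per hour; the remaining 5/9 takes 20 hours.
Total = 4 + 20 = 24 hours.

24 hours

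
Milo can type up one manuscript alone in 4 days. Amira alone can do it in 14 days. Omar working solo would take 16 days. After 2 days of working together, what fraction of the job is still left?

13/56

Combined rate: 1/4 + 1/14 + 1/16 = (28 + 8 + 7)/112 = 43/112 per day.
In 2 days they complete 2·43/112 = 43/56 of the job.
So 13/56 remains.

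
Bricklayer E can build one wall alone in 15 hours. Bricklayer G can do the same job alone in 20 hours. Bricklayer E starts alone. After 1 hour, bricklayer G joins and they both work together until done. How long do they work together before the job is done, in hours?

8 hours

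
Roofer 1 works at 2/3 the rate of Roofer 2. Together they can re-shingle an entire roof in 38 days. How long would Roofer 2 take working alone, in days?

190/3 days

Let Roofer 2's rate be r; then Roofer 1's rate is (2/3)r, so together (2/3 + 1)r = (5/3)r = 1/38.
Thus r = 3/190 per day.
Roofer 2 alone: 190/3 days; Roofer 1 alone: 95 days.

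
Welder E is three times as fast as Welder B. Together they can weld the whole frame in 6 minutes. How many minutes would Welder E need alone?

Let Welder B's rate be r; then Welder E's rate is 3r, so together (3 + 1)r = 4r = 1/6.
Thus r = 1/24 per minute.
Welder B alone: 24 minutes; Welder E alone: 8 minutes.

8 minutes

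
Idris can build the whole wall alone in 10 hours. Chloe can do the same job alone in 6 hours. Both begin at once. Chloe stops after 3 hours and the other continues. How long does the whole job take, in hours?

5 hours

In the first 3 hours the combined rate is 4/15, so 4/5 of the job is done, leaving 1/5.
After Chloe leaves the rate is 1/10 per hour; the remaining 1/5 takes 2 hours.
Total = 3 + 2 = 5 hours.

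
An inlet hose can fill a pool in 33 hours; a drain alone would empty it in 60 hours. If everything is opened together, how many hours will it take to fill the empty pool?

220/3 hours

Net rate = 1/33 − 1/60 = (20 − 11)/660 = 9/660 = 3/220 per hour.
Filling time = 1 ÷ (3/220) = 220/3 hours.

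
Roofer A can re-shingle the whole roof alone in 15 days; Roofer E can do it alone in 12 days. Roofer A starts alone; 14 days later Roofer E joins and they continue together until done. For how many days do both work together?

4/9 days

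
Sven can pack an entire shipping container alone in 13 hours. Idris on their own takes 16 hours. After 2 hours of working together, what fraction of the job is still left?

75/104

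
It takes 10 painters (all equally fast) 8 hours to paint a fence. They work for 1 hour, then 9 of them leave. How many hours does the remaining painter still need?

One painter does 1/80 of the job per hour.
After 1 hour with 10 painters, 1/8 is done (7/8 left).
With 1 painter the rate is 1/80, so the rest takes 7/8 ÷ 1/80 = 70 hours.

70 hours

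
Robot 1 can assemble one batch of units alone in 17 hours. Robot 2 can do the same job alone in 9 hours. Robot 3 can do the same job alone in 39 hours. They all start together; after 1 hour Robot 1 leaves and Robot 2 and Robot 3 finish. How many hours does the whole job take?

In the first 1 hour the combined rate is 389/1989, so 389/1989 of the job is done, leaving 1600/1989.
After Robot 1 leaves the rate is 16/117 per hour; the remaining 1600/1989 takes 100/17 hours.
Total = 1 + 100/17 = 117/17 hours.

117/17 hours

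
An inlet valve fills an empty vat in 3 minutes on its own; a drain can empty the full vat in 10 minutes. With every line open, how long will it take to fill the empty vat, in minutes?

30/7 minutes

Net rate = 1/3 − 1/10 = (10 − 3)/30 = 7/30 per minute.
Filling time = 1 ÷ (7/30) = 30/7 minutes.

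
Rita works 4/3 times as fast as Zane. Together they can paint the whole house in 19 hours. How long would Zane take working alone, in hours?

133/3 hours

Let Zane's rate be r; then Rita's rate is (4/3)r, so together (4/3 + 1)r = (7/3)r = 1/19.
Thus r = 3/133 per hour.
Zane alone: 133/3 hours; Rita alone: 133/4 hours.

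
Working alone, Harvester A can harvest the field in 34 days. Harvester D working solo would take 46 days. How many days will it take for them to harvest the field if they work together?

391/20 days

With two workers the combined time is the product over the sum: 34·46/(34+46) = 1564/80 = 391/20 days.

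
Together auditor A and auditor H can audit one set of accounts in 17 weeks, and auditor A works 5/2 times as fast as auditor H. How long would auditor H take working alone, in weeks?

Let auditor H's rate be r; then auditor A's rate is (5/2)r, so together (5/2 + 1)r = (7/2)r = 1/17.
Thus r = 2/119 per week.
Auditor H alone: 119/2 weeks; auditor A alone: 119/5 weeks.

119/2 weeks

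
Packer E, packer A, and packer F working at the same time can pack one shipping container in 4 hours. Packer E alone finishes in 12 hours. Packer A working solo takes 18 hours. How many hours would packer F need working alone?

Combined rate is 1/4 per hour.
Known contribution: 1/12 + 1/18 = (3 + 2)/36 = 5/36 per hour.
So packer F's rate is 1/4 − 5/36 = 1/9, meaning 9 hours alone.

9 hours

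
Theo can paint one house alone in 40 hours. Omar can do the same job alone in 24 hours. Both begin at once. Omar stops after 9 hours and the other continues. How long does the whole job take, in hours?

25 hours

In the first 9 hours the combined rate is 1/15, so 3/5 of the job is done, leaving 2/5.
After Omar leaves the rate is 1/40 per hour; the remaining 2/5 takes 16 hours.
Total = 9 + 16 = 25 hours.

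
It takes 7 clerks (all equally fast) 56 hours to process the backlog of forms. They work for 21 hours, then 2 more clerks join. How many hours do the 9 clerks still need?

245/9 hours

One clerk does 1/392 of the job per hour.
After 21 hours with 7 clerks, 3/8 is done (5/8 left).
With 9 clerks the rate is 9/392, so the rest takes 5/8 ÷ 9/392 = 245/9 hours.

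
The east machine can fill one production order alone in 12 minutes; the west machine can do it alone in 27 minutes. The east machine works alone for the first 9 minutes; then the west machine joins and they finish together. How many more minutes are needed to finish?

27/13 minutes

In 9 minutes the east machine does 9/12 = 3/4 of the job, leaving 1/4.
The east machine and the west machine together work at 13/108 per minute, so finishing takes 1/4 ÷ 13/108 = 27/13 minutes.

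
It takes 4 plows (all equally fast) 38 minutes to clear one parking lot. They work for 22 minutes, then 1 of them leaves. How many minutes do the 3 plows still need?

One plow does 1/152 of the job per minute.
After 22 minutes with 4 plows, 11/19 is done (8/19 left).
With 3 plows the rate is 3/152, so the rest takes 8/19 ÷ 3/152 = 64/3 minutes.

64/3 minutes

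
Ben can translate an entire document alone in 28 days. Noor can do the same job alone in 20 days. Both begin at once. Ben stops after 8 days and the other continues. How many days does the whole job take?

100/7 days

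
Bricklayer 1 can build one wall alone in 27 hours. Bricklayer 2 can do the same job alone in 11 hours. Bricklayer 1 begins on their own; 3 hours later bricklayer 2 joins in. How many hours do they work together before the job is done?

132/19 hours

In the first 3 hours bricklayer 1 alone does 3/27 = 1/9 of the job, leaving 8/9.
Once everyone is working, combined rate: 1/27 + 1/11 = (11 + 27)/297 = 38/297 per hour.
Remaining 8/9 at 38/297 per hour takes 132/19 hours.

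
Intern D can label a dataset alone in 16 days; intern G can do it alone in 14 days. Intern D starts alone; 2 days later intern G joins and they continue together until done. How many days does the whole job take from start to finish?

In 2 days intern D does 2/16 = 1/8 of the job, leaving 7/8.
Intern D and intern G together work at 15/112 per day, so finishing takes 7/8 ÷ 15/112 = 98/15 days.
Total time = 2 + 98/15 = 128/15 days.

128/15 days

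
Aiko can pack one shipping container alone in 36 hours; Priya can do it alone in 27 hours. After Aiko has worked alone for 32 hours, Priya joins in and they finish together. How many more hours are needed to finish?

In 32 hours Aiko does 32/36 = 8/9 of the job, leaving 1/9.
Aiko and Priya together work at 7/108 per hour, so finishing takes 1/9 ÷ 7/108 = 12/7 hours.

12/7 hours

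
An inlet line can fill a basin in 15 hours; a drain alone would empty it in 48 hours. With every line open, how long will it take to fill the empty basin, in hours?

240/11 hours

Net rate = 1/15 − 1/48 = (16 − 5)/240 = 11/240 per hour.
Filling time = 1 ÷ (11/240) = 240/11 hours.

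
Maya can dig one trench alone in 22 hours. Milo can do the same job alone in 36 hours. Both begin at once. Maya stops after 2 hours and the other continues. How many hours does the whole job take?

360/11 hours

In the first 2 hours the combined rate is 29/396, so 29/198 of the job is done, leaving 169/198.
After Maya leaves the rate is 1/36 per hour; the remaining 169/198 takes 338/11 hours.
Total = 2 + 338/11 = 360/11 hours.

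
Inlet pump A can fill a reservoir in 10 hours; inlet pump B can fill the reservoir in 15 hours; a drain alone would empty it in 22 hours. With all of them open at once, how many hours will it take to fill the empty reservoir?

Net rate = 1/10 + 1/15 − 1/22 = (33 + 22 − 15)/330 = 40/330 = 4/33 per hour.
Filling time = 1 ÷ (4/33) = 33/4 hours.

33/4 hours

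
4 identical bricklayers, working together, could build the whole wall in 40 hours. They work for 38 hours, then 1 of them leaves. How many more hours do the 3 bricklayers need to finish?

One bricklayer does 1/160 of the job per hour.
After 38 hours with 4 bricklayers, 19/20 is done (1/20 left).
With 3 bricklayers the rate is 3/160, so the rest takes 1/20 ÷ 3/160 = 8/3 hours.

8/3 hours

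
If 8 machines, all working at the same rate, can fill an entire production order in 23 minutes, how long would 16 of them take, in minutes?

23/2 minutes

Total work is 8·23 = 184 machine-minutes.
With 16 machines: 184/16 = 23/2 minutes.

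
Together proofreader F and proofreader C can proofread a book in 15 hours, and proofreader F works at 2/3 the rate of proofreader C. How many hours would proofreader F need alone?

Let proofreader C's rate be r; then proofreader F's rate is (2/3)r, so together (2/3 + 1)r = (5/3)r = 1/15.
Thus r = 1/25 per hour.
Proofreader C alone: 25 hours; proofreader F alone: 75/2 hours.

75/2 hours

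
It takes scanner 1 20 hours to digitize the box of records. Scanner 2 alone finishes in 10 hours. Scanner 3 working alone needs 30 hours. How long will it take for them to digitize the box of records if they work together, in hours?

Combined rate: 1/20 + 1/10 + 1/30 = (3 + 6 + 2)/60 = 11/60 per hour.
Time = 1 ÷ (11/60) = 60/11 hours.

60/11 hours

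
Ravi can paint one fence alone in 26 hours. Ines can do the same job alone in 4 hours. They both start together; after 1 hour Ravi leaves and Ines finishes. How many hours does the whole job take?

50/13 hours

In the first 1 hour the combined rate is 15/52, so 15/52 of the job is done, leaving 37/52.
After Ravi leaves the rate is 1/4 per hour; the remaining 37/52 takes 37/13 hours.
Total = 1 + 37/13 = 50/13 hours.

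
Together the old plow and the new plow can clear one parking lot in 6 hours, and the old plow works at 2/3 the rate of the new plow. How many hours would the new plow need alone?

10 hours

Let the new plow's rate be r; then the old plow's rate is (2/3)r, so together (2/3 + 1)r = (5/3)r = 1/6.
Thus r = 1/10 per hour.
The new plow alone: 10 hours; the old plow alone: 15 hours.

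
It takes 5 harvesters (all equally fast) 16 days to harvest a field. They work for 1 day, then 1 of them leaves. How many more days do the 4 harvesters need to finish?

75/4 days

One harvester does 1/80 of the job per day.
After 1 day with 5 harvesters, 1/16 is done (15/16 left).
With 4 harvesters the rate is 4/80 = 1/20, so the rest takes 15/16 ÷ 1/20 = 75/4 days.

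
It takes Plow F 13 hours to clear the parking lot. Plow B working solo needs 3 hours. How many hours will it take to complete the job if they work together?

39/16 hours

With two workers the combined time is the product over the sum: 13·3/(13+3) = 39/16 hours.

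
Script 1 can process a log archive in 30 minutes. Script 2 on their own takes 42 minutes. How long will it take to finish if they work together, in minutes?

35/2 minutes

Combined rate: 1/30 + 1/42 = (7 + 5)/210 = 12/210 = 2/35 per minute.
Time = 1 ÷ (2/35) = 35/2 minutes.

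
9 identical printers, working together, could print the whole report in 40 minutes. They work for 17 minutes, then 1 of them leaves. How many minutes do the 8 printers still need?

207/8 minutes

One printer does 1/360 of the job per minute.
After 17 minutes with 9 printers, 17/40 is done (23/40 left).
With 8 printers the rate is 8/360 = 1/45, so the rest takes 23/40 ÷ 1/45 = 207/8 minutes.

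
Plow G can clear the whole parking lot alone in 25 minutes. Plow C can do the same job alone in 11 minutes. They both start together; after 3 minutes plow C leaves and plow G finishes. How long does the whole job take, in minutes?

In the first 3 minutes the combined rate is 36/275, so 108/275 of the job is done, leaving 167/275.
After plow C leaves the rate is 1/25 per minute; the remaining 167/275 takes 167/11 minutes.
Total = 3 + 167/11 = 200/11 minutes.

200/11 minutes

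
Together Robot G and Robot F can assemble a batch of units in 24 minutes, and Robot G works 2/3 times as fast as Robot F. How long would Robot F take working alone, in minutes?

40 minutes

Let Robot F's rate be r; then Robot G's rate is (2/3)r, so together (2/3 + 1)r = (5/3)r = 1/24.
Thus r = 1/40 per minute.
Robot F alone: 40 minutes; Robot G alone: 60 minutes.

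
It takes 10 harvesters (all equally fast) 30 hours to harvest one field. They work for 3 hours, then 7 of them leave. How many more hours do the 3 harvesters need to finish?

One harvester does 1/300 of the job per hour.
After 3 hours with 10 harvesters, 1/10 is done (9/10 left).
With 3 harvesters the rate is 3/300 = 1/100, so the rest takes 9/10 ÷ 1/100 = 90 hours.

90 hours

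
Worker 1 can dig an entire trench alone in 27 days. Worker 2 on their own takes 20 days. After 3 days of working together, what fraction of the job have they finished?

47/180

Combined rate: 1/27 + 1/20 = (20 + 27)/540 = 47/540 per day.
In 3 days they complete 3·47/540 = 47/180 of the job.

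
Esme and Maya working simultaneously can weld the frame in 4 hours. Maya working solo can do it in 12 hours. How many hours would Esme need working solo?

Combined rate is 1/4 per hour.
Known contribution: 1/12 per hour.
So Esme's rate is 1/4 − 1/12 = 1/6, meaning 6 hours alone.

6 hours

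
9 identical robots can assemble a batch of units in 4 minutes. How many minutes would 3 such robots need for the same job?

12 minutes

Total work is 9·4 = 36 robot-minutes.
With 3 robots: 36/3 = 12 minutes.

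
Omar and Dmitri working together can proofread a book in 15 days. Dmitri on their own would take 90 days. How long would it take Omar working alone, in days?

18 days

Combined rate is 1/15 per day.
Known contribution: 1/90 per day.
So Omar's rate is 1/15 − 1/90 = 1/18, meaning 18 days alone.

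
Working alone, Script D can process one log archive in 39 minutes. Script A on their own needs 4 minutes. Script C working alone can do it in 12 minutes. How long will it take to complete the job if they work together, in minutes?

39/14 minutes

Combined rate: 1/39 + 1/4 + 1/12 = (4 + 39 + 13)/156 = 56/156 = 14/39 per minute.
Time = 1 ÷ (14/39) = 39/14 minutes.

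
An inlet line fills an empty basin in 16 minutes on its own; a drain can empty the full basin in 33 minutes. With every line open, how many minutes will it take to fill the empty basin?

528/17 minutes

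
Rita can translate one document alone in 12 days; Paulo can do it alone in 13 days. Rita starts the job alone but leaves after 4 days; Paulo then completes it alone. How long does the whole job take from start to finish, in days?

38/3 days

In 4 days Rita does 4/12 = 1/3 of the job, leaving 2/3.
Paulo works at 1/13 per day, so finishing takes 2/3 ÷ 1/13 = 26/3 days.
Total time = 4 + 26/3 = 38/3 days.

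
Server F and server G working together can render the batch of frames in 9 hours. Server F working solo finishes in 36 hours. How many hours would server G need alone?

12 hours

Combined rate is 1/9 per hour.
Known contribution: 1/36 per hour.
So server G's rate is 1/9 − 1/36 = 1/12, meaning 12 hours alone.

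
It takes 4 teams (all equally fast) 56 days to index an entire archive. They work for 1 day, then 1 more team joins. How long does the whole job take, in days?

One team does 1/224 of the job per day.
After 1 day with 4 teams, 1/56 is done (55/56 left).
With 5 teams the rate is 5/224, so the rest takes 55/56 ÷ 5/224 = 44 days.
Total = 1 + 44 = 45 days.

45 days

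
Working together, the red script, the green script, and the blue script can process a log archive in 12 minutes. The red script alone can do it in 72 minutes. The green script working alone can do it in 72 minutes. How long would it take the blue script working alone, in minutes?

18 minutes

Combined rate is 1/12 per minute.
Known contribution: 1/72 + 1/72 = (1 + 1)/72 = 2/72 = 1/36 per minute.
So the blue script's rate is 1/12 − 1/36 = 1/18, meaning 18 minutes alone.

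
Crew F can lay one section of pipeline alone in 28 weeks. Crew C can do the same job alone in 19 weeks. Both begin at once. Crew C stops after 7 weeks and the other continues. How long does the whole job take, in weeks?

In the first 7 weeks the combined rate is 47/532, so 47/76 of the job is done, leaving 29/76.
After crew C leaves the rate is 1/28 per week; the remaining 29/76 takes 203/19 weeks.
Total = 7 + 203/19 = 336/19 weeks.

336/19 weeks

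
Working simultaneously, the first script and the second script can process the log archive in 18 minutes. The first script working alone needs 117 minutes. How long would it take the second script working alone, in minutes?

234/11 minutes

Combined rate is 1/18 per minute.
Known contribution: 1/117 per minute.
So the second script's rate is 1/18 − 1/117 = 11/234, meaning 234/11 minutes alone.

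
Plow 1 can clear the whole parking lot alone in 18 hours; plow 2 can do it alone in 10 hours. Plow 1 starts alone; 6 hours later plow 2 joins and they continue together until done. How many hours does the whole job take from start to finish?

In 6 hours plow 1 does 6/18 = 1/3 of the job, leaving 2/3.
Plow 1 and plow 2 together work at 7/45 per hour, so finishing takes 2/3 ÷ 7/45 = 30/7 hours.
Total time = 6 + 30/7 = 72/7 hours.

72/7 hours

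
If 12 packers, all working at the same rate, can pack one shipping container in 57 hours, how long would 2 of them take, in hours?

342 hours

Total work is 12·57 = 684 packer-hours.
With 2 packers: 684/2 = 342 hours.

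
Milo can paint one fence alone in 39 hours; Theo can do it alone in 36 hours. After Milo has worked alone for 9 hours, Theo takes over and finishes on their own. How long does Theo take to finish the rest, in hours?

360/13 hours

In 9 hours Milo does 9/39 = 3/13 of the job, leaving 10/13.
Theo works at 1/36 per hour, so finishing takes 10/13 ÷ 1/36 = 360/13 hours.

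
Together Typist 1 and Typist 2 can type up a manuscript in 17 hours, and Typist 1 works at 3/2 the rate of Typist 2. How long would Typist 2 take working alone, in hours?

85/2 hours

Let Typist 2's rate be r; then Typist 1's rate is (3/2)r, so together (3/2 + 1)r = (5/2)r = 1/17.
Thus r = 2/85 per hour.
Typist 2 alone: 85/2 hours; Typist 1 alone: 85/3 hours.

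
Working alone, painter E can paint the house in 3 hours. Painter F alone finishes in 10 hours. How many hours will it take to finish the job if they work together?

30/13 hours

Combined rate: 1/3 + 1/10 = (10 + 3)/30 = 13/30 per hour.
Time = 1 ÷ (13/30) = 30/13 hours.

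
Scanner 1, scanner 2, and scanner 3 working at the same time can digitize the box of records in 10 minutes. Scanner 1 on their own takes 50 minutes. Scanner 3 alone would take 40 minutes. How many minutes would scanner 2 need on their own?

200/11 minutes

Combined rate is 1/10 per minute.
Known contribution: 1/50 + 1/40 = (4 + 5)/200 = 9/200 per minute.
So scanner 2's rate is 1/10 − 9/200 = 11/200, meaning 200/11 minutes alone.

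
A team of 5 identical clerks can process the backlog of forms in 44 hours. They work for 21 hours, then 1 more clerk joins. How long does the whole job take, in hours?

One clerk does 1/220 of the job per hour.
After 21 hours with 5 clerks, 21/44 is done (23/44 left).
With 6 clerks the rate is 6/220 = 3/110, so the rest takes 23/44 ÷ 3/110 = 115/6 hours.
Total = 21 + 115/6 = 241/6 hours.

241/6 hours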